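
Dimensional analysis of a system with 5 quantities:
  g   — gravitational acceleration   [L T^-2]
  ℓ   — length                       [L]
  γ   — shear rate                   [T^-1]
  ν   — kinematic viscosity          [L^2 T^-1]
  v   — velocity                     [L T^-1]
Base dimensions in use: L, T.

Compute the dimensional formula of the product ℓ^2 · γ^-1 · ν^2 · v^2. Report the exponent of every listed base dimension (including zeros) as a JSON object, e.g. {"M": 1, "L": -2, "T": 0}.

{"L": 8, "T": -3}

Write exponents as rows L,T / cols g,ℓ,γ,ν,v:
  L: [ 1  1  0  2  1]
  T: [-2  0 -1 -1 -1]
  [L]: (2)·1+(-1)·0+(2)·2+(2)·1 = 8
  [T]: (2)·0+(-1)·-1+(2)·-1+(2)·-1 = -3
⇒ L^8 T^-3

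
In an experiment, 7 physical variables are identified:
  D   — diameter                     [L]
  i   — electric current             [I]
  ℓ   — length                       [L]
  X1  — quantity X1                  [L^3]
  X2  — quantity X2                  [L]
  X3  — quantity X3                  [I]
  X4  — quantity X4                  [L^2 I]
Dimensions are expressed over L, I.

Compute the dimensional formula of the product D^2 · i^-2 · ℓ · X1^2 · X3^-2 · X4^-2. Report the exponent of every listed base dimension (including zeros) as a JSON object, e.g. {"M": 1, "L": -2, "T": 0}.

{"L": 5, "I": -6}

Dimensional matrix (L×I by D×i×ℓ×X1×X2×X3×X4):
  L: [ 1  0  1  3  1  0  2]
  I: [ 0  1  0  0  0  1  1]
  [L]: (2)·1+(-2)·0+(1)·1+(2)·3+(-2)·0+(-2)·2 = 5
  [I]: (2)·0+(-2)·1+(1)·0+(2)·0+(-2)·1+(-2)·1 = -6
⇒ L^5 I^-6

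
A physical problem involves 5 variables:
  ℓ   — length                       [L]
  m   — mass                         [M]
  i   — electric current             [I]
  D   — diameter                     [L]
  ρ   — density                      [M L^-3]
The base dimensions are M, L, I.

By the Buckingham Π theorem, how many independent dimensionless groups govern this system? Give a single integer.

2

Dimensional matrix (M×L×I by ℓ×m×i×D×ρ):
  M: [ 0  1  0  0  1]
  L: [ 1  0  0  1 -3]
  I: [ 0  0  1  0  0]
RREF → pivots at {ℓ,m,i} ⇒ r = 3
5 vars − rank 3 = 2 Π groups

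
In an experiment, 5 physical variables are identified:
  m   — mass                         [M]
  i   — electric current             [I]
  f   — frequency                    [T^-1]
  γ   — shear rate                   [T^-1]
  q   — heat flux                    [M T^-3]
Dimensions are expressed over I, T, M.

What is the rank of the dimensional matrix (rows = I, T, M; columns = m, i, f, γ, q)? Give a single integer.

Dimensional matrix (I×T×M by m×i×f×γ×q):
  I: [ 0  1  0  0  0]
  T: [ 0  0 -1 -1 -3]
  M: [ 1  0  0  0  1]
RREF → pivots at {m,i,f} ⇒ r = 3

3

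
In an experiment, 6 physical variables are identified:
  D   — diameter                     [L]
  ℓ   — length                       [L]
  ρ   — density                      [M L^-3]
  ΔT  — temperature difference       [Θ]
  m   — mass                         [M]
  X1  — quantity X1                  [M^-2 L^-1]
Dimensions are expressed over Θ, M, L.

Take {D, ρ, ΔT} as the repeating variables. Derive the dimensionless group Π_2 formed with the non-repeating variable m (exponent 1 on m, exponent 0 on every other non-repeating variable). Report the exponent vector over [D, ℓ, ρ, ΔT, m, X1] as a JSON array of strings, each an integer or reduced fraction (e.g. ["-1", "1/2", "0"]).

["-3", "0", "-1", "0", "1", "0"]

Write exponents as rows Θ,M,L / cols D,ℓ,ρ,ΔT,m,X1:
  Θ: [ 0  0  0  1  0  0]
  M: [ 0  0  1  0  1 -2]
  L: [ 1  1 -3  0  0 -1]
Row reduction gives pivot columns D,ρ,ΔT; rank = 3
Pivot set = {D,ρ,ΔT}, free = {ℓ,m,X1}
RREF:
  r0: [   1    1    0    0    3   -7]
  r1: [   0    0    1    0    1   -2]
  r2: [   0    0    0    1    0    0]
Fix exponent of m at 1, ℓ at 0, X1 at 0; solve each RREF row for its pivot's exponent:
  r0: exp(D) + (3)·1 = 0 ⇒ exp(D) = -3
  r1: exp(ρ) + (1)·1 = 0 ⇒ exp(ρ) = -1
  r2: exp(ΔT) + (0)·1 = 0 ⇒ exp(ΔT) = 0
Π_2 = D^-3 · ρ^-1 · m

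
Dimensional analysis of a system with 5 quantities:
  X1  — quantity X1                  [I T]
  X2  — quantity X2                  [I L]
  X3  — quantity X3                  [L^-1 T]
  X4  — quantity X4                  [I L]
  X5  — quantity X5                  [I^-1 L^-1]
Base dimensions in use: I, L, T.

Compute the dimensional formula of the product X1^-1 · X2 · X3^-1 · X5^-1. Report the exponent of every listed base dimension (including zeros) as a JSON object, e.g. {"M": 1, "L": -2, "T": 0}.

Exponent matrix [I,L,T] × [X1,X2,X3,X4,X5]:
  I: [ 1  1  0  1 -1]
  L: [ 0  1 -1  1 -1]
  T: [ 1  0  1  0  0]
  [I]: (-1)·1+(1)·1+(-1)·0+(-1)·-1 = 1
  [L]: (-1)·0+(1)·1+(-1)·-1+(-1)·-1 = 3
  [T]: (-1)·1+(1)·0+(-1)·1+(-1)·0 = -2
⇒ I L^3 T^-2

{"I": 1, "L": 3, "T": -2}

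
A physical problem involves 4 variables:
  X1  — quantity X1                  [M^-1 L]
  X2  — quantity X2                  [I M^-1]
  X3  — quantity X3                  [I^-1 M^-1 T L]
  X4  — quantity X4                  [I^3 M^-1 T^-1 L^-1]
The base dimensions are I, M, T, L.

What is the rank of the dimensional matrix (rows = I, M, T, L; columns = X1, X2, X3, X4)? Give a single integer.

3

Write exponents as rows I,M,T,L / cols X1,X2,X3,X4:
  I: [ 0  1 -1  3]
  M: [-1 -1 -1 -1]
  T: [ 0  0  1 -1]
  L: [ 1  0  1 -1]
RREF → pivots at {X1,X2,X3} ⇒ r = 3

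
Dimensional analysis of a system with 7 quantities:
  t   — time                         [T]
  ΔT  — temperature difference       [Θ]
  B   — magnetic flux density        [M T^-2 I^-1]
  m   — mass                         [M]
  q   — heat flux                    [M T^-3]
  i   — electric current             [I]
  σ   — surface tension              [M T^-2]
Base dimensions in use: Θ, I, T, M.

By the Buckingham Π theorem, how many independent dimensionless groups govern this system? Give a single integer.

Write exponents as rows Θ,I,T,M / cols t,ΔT,B,m,q,i,σ:
  Θ: [ 0  1  0  0  0  0  0]
  I: [ 0  0 -1  0  0  1  0]
  T: [ 1  0 -2  0 -3  0 -2]
  M: [ 0  0  1  1  1  0  1]
RREF → pivots at {t,ΔT,B,m} ⇒ r = 4
7 vars − rank 4 = 3 Π groups

3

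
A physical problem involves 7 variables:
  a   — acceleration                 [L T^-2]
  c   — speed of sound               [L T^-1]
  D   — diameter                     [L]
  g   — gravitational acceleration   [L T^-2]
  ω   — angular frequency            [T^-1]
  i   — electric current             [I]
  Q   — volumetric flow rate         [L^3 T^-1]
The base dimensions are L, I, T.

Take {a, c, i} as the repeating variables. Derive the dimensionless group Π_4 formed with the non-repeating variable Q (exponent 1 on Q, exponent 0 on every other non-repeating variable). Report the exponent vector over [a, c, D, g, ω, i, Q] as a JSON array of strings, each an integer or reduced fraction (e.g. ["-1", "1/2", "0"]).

Write exponents as rows L,I,T / cols a,c,D,g,ω,i,Q:
  L: [ 1  1  1  1  0  0  3]
  I: [ 0  0  0  0  0  1  0]
  T: [-2 -1  0 -2 -1  0 -1]
Row reduction gives pivot columns a,c,i; rank = 3
Pivot set = {a,c,i}, free = {D,g,ω,Q}
RREF:
  r0: [   1    0   -1    1    1    0   -2]
  r1: [   0    1    2    0   -1    0    5]
  r2: [   0    0    0    0    0    1    0]
Fix exponent of Q at 1, D at 0, g at 0, ω at 0; solve each RREF row for its pivot's exponent:
  r0: exp(a) + (-2)·1 = 0 ⇒ exp(a) = 2
  r1: exp(c) + (5)·1 = 0 ⇒ exp(c) = -5
  r2: exp(i) + (0)·1 = 0 ⇒ exp(i) = 0
Π_4 = a^2 · c^-5 · Q

["2", "-5", "0", "0", "0", "0", "1"]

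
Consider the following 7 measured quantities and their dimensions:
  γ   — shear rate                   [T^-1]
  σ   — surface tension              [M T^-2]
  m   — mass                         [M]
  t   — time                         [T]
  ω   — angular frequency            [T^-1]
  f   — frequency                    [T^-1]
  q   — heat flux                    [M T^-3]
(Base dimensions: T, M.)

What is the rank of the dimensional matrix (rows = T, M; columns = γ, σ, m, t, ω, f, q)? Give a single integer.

2

Write exponents as rows T,M / cols γ,σ,m,t,ω,f,q:
  T: [-1 -2  0  1 -1 -1 -3]
  M: [ 0  1  1  0  0  0  1]
RREF → pivots at {γ,σ} ⇒ r = 2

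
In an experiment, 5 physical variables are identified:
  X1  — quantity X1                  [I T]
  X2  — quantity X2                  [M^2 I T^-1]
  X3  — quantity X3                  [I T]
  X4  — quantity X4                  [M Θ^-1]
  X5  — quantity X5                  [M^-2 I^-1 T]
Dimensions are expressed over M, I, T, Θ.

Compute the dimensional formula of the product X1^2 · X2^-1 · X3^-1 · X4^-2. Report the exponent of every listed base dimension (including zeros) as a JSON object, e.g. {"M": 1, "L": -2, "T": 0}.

{"M": -4, "I": 0, "T": 2, "Θ": 2}

Dimensional matrix (M×I×T×Θ by X1×X2×X3×X4×X5):
  M: [ 0  2  0  1 -2]
  I: [ 1  1  1  0 -1]
  T: [ 1 -1  1  0  1]
  Θ: [ 0  0  0 -1  0]
  [M]: (2)·0+(-1)·2+(-1)·0+(-2)·1 = -4
  [I]: (2)·1+(-1)·1+(-1)·1+(-2)·0 = 0
  [T]: (2)·1+(-1)·-1+(-1)·1+(-2)·0 = 2
  [Θ]: (2)·0+(-1)·0+(-1)·0+(-2)·-1 = 2
⇒ M^-4 T^2 Θ^2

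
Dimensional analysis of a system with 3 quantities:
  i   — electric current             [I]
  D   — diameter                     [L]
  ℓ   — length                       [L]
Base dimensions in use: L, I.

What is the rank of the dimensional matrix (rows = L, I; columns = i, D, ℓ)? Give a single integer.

2

Exponent matrix [L,I] × [i,D,ℓ]:
  L: [ 0  1  1]
  I: [ 1  0  0]
Row reduction gives pivot columns i,D; rank = 2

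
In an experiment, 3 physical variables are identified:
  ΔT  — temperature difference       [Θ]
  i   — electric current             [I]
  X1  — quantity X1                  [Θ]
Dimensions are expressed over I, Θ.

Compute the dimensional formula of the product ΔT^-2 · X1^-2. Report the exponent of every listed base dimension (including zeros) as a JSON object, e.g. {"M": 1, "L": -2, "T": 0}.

{"I": 0, "Θ": -4}

Exponent matrix [I,Θ] × [ΔT,i,X1]:
  I: [ 0  1  0]
  Θ: [ 1  0  1]
  [I]: (-2)·0+(-2)·0 = 0
  [Θ]: (-2)·1+(-2)·1 = -4
⇒ Θ^-4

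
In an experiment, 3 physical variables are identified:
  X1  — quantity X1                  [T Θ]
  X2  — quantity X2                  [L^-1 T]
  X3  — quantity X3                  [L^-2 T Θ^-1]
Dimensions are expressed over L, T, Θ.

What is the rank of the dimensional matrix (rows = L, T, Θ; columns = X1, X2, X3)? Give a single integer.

2

Exponent matrix [L,T,Θ] × [X1,X2,X3]:
  L: [ 0 -1 -2]
  T: [ 1  1  1]
  Θ: [ 1  0 -1]
RREF → pivots at {X1,X2} ⇒ r = 2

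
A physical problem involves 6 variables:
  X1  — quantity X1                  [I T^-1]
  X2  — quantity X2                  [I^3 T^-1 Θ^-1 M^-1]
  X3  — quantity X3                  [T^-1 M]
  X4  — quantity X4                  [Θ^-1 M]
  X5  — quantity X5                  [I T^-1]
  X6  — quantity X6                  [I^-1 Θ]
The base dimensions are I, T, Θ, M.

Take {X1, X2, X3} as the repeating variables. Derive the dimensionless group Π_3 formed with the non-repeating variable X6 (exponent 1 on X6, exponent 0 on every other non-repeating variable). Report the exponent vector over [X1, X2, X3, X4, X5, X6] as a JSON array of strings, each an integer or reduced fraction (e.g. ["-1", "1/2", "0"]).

Exponent matrix [I,T,Θ,M] × [X1,X2,X3,X4,X5,X6]:
  I: [ 1  3  0  0  1 -1]
  T: [-1 -1 -1  0 -1  0]
  Θ: [ 0 -1  0 -1  0  1]
  M: [ 0 -1  1  1  0  0]
Row reduction gives pivot columns X1,X2,X3; rank = 3
Repeat: X1,X2,X3; free: X4,X5,X6
RREF:
  r0: [   1    0    0   -3    1    2]
  r1: [   0    1    0    1    0   -1]
  r2: [   0    0    1    2    0   -1]
  r3: [   0    0    0    0    0    0]
Fix exponent of X6 at 1, X4 at 0, X5 at 0; solve each RREF row for its pivot's exponent:
  r0: exp(X1) + (2)·1 = 0 ⇒ exp(X1) = -2
  r1: exp(X2) + (-1)·1 = 0 ⇒ exp(X2) = 1
  r2: exp(X3) + (-1)·1 = 0 ⇒ exp(X3) = 1
Π_3 = X1^-2 · X2 · X3 · X6

["-2", "1", "1", "0", "0", "1"]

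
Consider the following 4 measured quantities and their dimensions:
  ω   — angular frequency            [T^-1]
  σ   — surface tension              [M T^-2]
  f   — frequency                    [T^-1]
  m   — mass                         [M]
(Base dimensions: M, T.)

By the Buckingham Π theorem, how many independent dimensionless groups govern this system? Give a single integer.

Exponent matrix [M,T] × [ω,σ,f,m]:
  M: [ 0  1  0  1]
  T: [-1 -2 -1  0]
Row reduction gives pivot columns ω,σ; rank = 2
n=4, r=2 ⇒ 2 dimensionless groups

2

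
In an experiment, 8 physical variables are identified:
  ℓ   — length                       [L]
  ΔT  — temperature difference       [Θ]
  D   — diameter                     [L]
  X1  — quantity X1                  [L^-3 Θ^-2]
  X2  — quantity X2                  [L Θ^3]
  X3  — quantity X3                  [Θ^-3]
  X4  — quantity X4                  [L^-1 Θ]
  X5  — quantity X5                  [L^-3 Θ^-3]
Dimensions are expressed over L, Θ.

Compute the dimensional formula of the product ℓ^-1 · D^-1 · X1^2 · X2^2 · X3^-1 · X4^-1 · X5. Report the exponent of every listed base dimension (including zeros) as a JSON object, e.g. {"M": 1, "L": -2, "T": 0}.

Dimensional matrix (L×Θ by ℓ×ΔT×D×X1×X2×X3×X4×X5):
  L: [ 1  0  1 -3  1  0 -1 -3]
  Θ: [ 0  1  0 -2  3 -3  1 -3]
  [L]: (-1)·1+(-1)·1+(2)·-3+(2)·1+(-1)·0+(-1)·-1+(1)·-3 = -8
  [Θ]: (-1)·0+(-1)·0+(2)·-2+(2)·3+(-1)·-3+(-1)·1+(1)·-3 = 1
⇒ L^-8 Θ

{"L": -8, "Θ": 1}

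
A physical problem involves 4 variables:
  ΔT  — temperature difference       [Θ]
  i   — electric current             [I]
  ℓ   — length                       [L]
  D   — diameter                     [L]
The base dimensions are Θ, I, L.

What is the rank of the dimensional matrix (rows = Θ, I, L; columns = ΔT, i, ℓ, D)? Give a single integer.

3

Exponent matrix [Θ,I,L] × [ΔT,i,ℓ,D]:
  Θ: [ 1  0  0  0]
  I: [ 0  1  0  0]
  L: [ 0  0  1  1]
Row reduction gives pivot columns ΔT,i,ℓ; rank = 3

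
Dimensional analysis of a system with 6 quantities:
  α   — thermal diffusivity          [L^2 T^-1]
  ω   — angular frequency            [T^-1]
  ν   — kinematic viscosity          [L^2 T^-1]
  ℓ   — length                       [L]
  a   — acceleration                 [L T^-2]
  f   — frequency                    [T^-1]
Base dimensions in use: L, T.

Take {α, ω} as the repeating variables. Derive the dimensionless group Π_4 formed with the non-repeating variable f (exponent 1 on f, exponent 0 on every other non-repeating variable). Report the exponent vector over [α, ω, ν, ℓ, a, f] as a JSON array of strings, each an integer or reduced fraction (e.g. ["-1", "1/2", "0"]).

Dimensional matrix (L×T by α×ω×ν×ℓ×a×f):
  L: [ 2  0  2  1  1  0]
  T: [-1 -1 -1  0 -2 -1]
Echelon form has 2 nonzero rows (pivots: α,ω)
Pivot set = {α,ω}, free = {ν,ℓ,a,f}
RREF:
  r0: [   1    0    1  1/2  1/2    0]
  r1: [   0    1    0 -1/2  3/2    1]
Fix exponent of f at 1, ν at 0, ℓ at 0, a at 0; solve each RREF row for its pivot's exponent:
  r0: exp(α) + (0)·1 = 0 ⇒ exp(α) = 0
  r1: exp(ω) + (1)·1 = 0 ⇒ exp(ω) = -1
Π_4 = ω^-1 · f

["0", "-1", "0", "0", "0", "1"]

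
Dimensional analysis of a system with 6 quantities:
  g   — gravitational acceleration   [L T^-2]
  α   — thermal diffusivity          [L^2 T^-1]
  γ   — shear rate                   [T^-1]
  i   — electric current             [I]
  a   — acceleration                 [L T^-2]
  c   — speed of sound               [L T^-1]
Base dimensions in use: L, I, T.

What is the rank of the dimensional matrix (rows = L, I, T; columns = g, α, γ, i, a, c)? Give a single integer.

Dimensional matrix (L×I×T by g×α×γ×i×a×c):
  L: [ 1  2  0  0  1  1]
  I: [ 0  0  0  1  0  0]
  T: [-2 -1 -1  0 -2 -1]
RREF → pivots at {g,α,i} ⇒ r = 3

3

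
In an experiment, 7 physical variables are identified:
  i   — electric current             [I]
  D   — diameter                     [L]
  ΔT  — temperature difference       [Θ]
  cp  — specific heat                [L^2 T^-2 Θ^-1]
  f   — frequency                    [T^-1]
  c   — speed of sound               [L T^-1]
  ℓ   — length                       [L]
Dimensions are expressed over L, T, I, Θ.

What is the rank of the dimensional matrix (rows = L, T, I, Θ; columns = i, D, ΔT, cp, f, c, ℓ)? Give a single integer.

4

Dimensional matrix (L×T×I×Θ by i×D×ΔT×cp×f×c×ℓ):
  L: [ 0  1  0  2  0  1  1]
  T: [ 0  0  0 -2 -1 -1  0]
  I: [ 1  0  0  0  0  0  0]
  Θ: [ 0  0  1 -1  0  0  0]
Row reduction gives pivot columns i,D,ΔT,cp; rank = 4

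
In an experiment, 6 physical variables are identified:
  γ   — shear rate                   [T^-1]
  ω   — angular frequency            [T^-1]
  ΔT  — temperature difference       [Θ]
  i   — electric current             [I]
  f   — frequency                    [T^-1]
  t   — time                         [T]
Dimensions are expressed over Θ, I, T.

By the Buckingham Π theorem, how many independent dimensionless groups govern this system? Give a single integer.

Exponent matrix [Θ,I,T] × [γ,ω,ΔT,i,f,t]:
  Θ: [ 0  0  1  0  0  0]
  I: [ 0  0  0  1  0  0]
  T: [-1 -1  0  0 -1  1]
RREF → pivots at {γ,ΔT,i} ⇒ r = 3
6 vars − rank 3 = 3 Π groups

3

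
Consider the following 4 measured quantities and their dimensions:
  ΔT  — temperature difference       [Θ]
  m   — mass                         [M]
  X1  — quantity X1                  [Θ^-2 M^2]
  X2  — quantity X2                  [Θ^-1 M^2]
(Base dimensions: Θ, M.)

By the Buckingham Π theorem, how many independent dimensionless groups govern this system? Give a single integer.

Dimensional matrix (Θ×M by ΔT×m×X1×X2):
  Θ: [ 1  0 -2 -1]
  M: [ 0  1  2  2]
Echelon form has 2 nonzero rows (pivots: ΔT,m)
Π count = n − r = 4 − 2 = 2

2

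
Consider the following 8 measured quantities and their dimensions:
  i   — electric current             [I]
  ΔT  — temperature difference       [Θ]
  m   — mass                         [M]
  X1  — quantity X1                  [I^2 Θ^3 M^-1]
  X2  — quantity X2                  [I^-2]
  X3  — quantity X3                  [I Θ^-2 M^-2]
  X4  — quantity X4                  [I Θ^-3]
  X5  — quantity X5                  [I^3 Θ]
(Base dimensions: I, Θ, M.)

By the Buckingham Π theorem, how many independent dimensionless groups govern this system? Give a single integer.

Write exponents as rows I,Θ,M / cols i,ΔT,m,X1,X2,X3,X4,X5:
  I: [ 1  0  0  2 -2  1  1  3]
  Θ: [ 0  1  0  3  0 -2 -3  1]
  M: [ 0  0  1 -1  0 -2  0  0]
Echelon form has 3 nonzero rows (pivots: i,ΔT,m)
8 vars − rank 3 = 5 Π groups

5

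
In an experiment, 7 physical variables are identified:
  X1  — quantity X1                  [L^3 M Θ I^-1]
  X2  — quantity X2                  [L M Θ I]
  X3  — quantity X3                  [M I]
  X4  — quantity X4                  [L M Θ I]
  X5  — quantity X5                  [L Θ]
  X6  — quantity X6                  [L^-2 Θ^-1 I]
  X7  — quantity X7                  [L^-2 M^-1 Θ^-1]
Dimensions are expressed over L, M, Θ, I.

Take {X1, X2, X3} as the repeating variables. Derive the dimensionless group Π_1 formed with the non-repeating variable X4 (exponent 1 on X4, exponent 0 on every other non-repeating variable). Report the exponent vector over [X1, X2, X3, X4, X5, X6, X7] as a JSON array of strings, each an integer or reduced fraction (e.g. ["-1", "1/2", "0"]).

["0", "-1", "0", "1", "0", "0", "0"]

Dimensional matrix (L×M×Θ×I by X1×X2×X3×X4×X5×X6×X7):
  L: [ 3  1  0  1  1 -2 -2]
  M: [ 1  1  1  1  0  0 -1]
  Θ: [ 1  1  0  1  1 -1 -1]
  I: [-1  1  1  1  0  1  0]
Row reduction gives pivot columns X1,X2,X3; rank = 3
Repeat: X1,X2,X3; free: X4,X5,X6,X7
RREF:
  r0: [   1    0    0    0    0 -1/2 -1/2]
  r1: [   0    1    0    1    1 -1/2 -1/2]
  r2: [   0    0    1    0   -1    1    0]
  r3: [   0    0    0    0    0    0    0]
Fix exponent of X4 at 1, X5 at 0, X6 at 0, X7 at 0; solve each RREF row for its pivot's exponent:
  r0: exp(X1) + (0)·1 = 0 ⇒ exp(X1) = 0
  r1: exp(X2) + (1)·1 = 0 ⇒ exp(X2) = -1
  r2: exp(X3) + (0)·1 = 0 ⇒ exp(X3) = 0
Π_1 = X2^-1 · X4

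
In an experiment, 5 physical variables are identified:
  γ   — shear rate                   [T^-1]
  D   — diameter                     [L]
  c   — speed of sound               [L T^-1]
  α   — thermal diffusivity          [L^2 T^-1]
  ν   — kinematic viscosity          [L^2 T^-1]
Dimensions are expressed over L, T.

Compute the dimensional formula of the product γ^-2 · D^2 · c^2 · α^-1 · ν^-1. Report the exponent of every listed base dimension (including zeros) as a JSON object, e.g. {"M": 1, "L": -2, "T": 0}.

{"L": 0, "T": 2}

Exponent matrix [L,T] × [γ,D,c,α,ν]:
  L: [ 0  1  1  2  2]
  T: [-1  0 -1 -1 -1]
  [L]: (-2)·0+(2)·1+(2)·1+(-1)·2+(-1)·2 = 0
  [T]: (-2)·-1+(2)·0+(2)·-1+(-1)·-1+(-1)·-1 = 2
⇒ T^2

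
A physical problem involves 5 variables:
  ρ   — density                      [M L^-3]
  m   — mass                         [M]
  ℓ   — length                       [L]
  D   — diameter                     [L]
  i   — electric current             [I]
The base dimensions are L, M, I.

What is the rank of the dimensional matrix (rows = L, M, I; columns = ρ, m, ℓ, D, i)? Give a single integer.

3

Exponent matrix [L,M,I] × [ρ,m,ℓ,D,i]:
  L: [-3  0  1  1  0]
  M: [ 1  1  0  0  0]
  I: [ 0  0  0  0  1]
RREF → pivots at {ρ,m,i} ⇒ r = 3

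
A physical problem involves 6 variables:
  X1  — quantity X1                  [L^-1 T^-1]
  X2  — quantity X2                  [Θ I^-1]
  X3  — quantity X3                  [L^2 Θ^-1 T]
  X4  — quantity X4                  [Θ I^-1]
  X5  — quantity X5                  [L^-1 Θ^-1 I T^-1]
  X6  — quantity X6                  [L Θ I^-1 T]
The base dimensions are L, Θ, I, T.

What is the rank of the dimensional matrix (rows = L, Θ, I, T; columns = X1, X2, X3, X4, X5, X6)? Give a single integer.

Dimensional matrix (L×Θ×I×T by X1×X2×X3×X4×X5×X6):
  L: [-1  0  2  0 -1  1]
  Θ: [ 0  1 -1  1 -1  1]
  I: [ 0 -1  0 -1  1 -1]
  T: [-1  0  1  0 -1  1]
Echelon form has 3 nonzero rows (pivots: X1,X2,X3)

3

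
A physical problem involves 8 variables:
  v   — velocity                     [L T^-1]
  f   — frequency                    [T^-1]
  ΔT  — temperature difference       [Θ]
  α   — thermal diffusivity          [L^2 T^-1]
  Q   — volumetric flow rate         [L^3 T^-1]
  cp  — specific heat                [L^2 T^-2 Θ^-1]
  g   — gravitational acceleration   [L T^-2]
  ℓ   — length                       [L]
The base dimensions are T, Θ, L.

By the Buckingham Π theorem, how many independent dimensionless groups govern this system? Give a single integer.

5

Write exponents as rows T,Θ,L / cols v,f,ΔT,α,Q,cp,g,ℓ:
  T: [-1 -1  0 -1 -1 -2 -2  0]
  Θ: [ 0  0  1  0  0 -1  0  0]
  L: [ 1  0  0  2  3  2  1  1]
Row reduction gives pivot columns v,f,ΔT; rank = 3
n=8, r=3 ⇒ 5 dimensionless groups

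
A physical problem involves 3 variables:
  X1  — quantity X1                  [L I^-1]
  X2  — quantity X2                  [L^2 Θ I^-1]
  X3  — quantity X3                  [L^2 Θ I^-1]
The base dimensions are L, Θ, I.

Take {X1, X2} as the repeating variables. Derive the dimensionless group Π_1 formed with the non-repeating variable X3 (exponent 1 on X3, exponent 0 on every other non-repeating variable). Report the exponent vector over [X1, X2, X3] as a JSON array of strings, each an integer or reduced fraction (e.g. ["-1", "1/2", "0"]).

Dimensional matrix (L×Θ×I by X1×X2×X3):
  L: [ 1  2  2]
  Θ: [ 0  1  1]
  I: [-1 -1 -1]
Row reduction gives pivot columns X1,X2; rank = 2
Pivot set = {X1,X2}, free = {X3}
RREF:
  r0: [   1    0    0]
  r1: [   0    1    1]
  r2: [   0    0    0]
Fix exponent of X3 at 1; solve each RREF row for its pivot's exponent:
  r0: exp(X1) + (0)·1 = 0 ⇒ exp(X1) = 0
  r1: exp(X2) + (1)·1 = 0 ⇒ exp(X2) = -1
Π_1 = X2^-1 · X3

["0", "-1", "1"]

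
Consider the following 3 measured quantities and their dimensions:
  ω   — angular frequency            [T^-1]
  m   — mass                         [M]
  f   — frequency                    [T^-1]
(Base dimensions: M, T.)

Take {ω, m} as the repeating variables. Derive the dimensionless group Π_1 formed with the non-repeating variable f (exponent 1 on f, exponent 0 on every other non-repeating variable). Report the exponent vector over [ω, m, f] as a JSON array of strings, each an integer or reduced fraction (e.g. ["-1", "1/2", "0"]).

Exponent matrix [M,T] × [ω,m,f]:
  M: [ 0  1  0]
  T: [-1  0 -1]
Row reduction gives pivot columns ω,m; rank = 2
Pivot set = {ω,m}, free = {f}
RREF:
  r0: [   1    0    1]
  r1: [   0    1    0]
Fix exponent of f at 1; solve each RREF row for its pivot's exponent:
  r0: exp(ω) + (1)·1 = 0 ⇒ exp(ω) = -1
  r1: exp(m) + (0)·1 = 0 ⇒ exp(m) = 0
Π_1 = ω^-1 · f

["-1", "0", "1"]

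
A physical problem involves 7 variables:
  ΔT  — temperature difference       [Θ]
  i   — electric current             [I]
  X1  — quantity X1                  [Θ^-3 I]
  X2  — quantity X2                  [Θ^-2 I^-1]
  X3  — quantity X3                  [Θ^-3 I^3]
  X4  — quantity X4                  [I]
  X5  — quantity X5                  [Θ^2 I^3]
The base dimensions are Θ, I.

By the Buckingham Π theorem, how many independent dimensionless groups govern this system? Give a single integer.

Exponent matrix [Θ,I] × [ΔT,i,X1,X2,X3,X4,X5]:
  Θ: [ 1  0 -3 -2 -3  0  2]
  I: [ 0  1  1 -1  3  1  3]
Echelon form has 2 nonzero rows (pivots: ΔT,i)
7 vars − rank 2 = 5 Π groups

5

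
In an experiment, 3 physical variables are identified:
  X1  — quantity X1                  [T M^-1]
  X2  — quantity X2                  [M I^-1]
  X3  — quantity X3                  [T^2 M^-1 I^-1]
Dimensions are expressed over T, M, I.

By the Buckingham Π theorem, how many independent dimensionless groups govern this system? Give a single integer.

1

Exponent matrix [T,M,I] × [X1,X2,X3]:
  T: [ 1  0  2]
  M: [-1  1 -1]
  I: [ 0 -1 -1]
Row reduction gives pivot columns X1,X2; rank = 2
n=3, r=2 ⇒ 1 dimensionless group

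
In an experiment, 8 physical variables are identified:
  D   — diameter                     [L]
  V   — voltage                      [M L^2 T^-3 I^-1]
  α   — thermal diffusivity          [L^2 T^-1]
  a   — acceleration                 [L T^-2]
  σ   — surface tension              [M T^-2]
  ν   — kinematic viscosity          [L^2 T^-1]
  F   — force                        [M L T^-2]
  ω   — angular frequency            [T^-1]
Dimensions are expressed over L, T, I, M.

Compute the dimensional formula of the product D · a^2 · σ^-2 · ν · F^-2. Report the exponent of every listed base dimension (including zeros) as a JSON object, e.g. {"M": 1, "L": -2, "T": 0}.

Exponent matrix [L,T,I,M] × [D,V,α,a,σ,ν,F,ω]:
  L: [ 1  2  2  1  0  2  1  0]
  T: [ 0 -3 -1 -2 -2 -1 -2 -1]
  I: [ 0 -1  0  0  0  0  0  0]
  M: [ 0  1  0  0  1  0  1  0]
  [L]: (1)·1+(2)·1+(-2)·0+(1)·2+(-2)·1 = 3
  [T]: (1)·0+(2)·-2+(-2)·-2+(1)·-1+(-2)·-2 = 3
  [I]: (1)·0+(2)·0+(-2)·0+(1)·0+(-2)·0 = 0
  [M]: (1)·0+(2)·0+(-2)·1+(1)·0+(-2)·1 = -4
⇒ L^3 T^3 M^-4

{"L": 3, "T": 3, "I": 0, "M": -4}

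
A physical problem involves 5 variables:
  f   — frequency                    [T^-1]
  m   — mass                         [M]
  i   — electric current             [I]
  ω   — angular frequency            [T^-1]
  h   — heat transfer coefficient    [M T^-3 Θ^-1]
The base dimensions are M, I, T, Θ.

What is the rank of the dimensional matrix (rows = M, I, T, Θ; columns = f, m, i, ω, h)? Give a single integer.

4

Dimensional matrix (M×I×T×Θ by f×m×i×ω×h):
  M: [ 0  1  0  0  1]
  I: [ 0  0  1  0  0]
  T: [-1  0  0 -1 -3]
  Θ: [ 0  0  0  0 -1]
RREF → pivots at {f,m,i,h} ⇒ r = 4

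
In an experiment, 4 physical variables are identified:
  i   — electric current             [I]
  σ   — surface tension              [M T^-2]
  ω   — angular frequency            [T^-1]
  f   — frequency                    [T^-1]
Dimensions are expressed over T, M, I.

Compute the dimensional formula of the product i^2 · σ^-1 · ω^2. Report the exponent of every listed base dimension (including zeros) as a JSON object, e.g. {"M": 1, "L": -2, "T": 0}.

{"T": 0, "M": -1, "I": 2}

Exponent matrix [T,M,I] × [i,σ,ω,f]:
  T: [ 0 -2 -1 -1]
  M: [ 0  1  0  0]
  I: [ 1  0  0  0]
  [T]: (2)·0+(-1)·-2+(2)·-1 = 0
  [M]: (2)·0+(-1)·1+(2)·0 = -1
  [I]: (2)·1+(-1)·0+(2)·0 = 2
⇒ M^-1 I^2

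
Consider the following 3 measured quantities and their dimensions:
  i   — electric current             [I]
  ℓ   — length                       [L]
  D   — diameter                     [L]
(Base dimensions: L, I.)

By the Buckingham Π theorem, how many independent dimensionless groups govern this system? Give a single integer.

1

Write exponents as rows L,I / cols i,ℓ,D:
  L: [ 0  1  1]
  I: [ 1  0  0]
Row reduction gives pivot columns i,ℓ; rank = 2
n=3, r=2 ⇒ 1 dimensionless group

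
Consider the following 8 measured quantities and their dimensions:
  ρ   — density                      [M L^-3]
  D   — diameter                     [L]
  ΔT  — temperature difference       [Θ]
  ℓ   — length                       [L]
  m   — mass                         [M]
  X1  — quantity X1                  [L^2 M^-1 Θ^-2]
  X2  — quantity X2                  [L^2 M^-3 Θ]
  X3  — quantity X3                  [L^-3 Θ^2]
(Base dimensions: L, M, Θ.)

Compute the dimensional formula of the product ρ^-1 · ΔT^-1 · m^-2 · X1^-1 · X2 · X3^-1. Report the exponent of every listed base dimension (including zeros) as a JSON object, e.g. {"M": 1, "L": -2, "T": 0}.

{"L": 6, "M": -5, "Θ": 0}

Exponent matrix [L,M,Θ] × [ρ,D,ΔT,ℓ,m,X1,X2,X3]:
  L: [-3  1  0  1  0  2  2 -3]
  M: [ 1  0  0  0  1 -1 -3  0]
  Θ: [ 0  0  1  0  0 -2  1  2]
  [L]: (-1)·-3+(-1)·0+(-2)·0+(-1)·2+(1)·2+(-1)·-3 = 6
  [M]: (-1)·1+(-1)·0+(-2)·1+(-1)·-1+(1)·-3+(-1)·0 = -5
  [Θ]: (-1)·0+(-1)·1+(-2)·0+(-1)·-2+(1)·1+(-1)·2 = 0
⇒ L^6 M^-5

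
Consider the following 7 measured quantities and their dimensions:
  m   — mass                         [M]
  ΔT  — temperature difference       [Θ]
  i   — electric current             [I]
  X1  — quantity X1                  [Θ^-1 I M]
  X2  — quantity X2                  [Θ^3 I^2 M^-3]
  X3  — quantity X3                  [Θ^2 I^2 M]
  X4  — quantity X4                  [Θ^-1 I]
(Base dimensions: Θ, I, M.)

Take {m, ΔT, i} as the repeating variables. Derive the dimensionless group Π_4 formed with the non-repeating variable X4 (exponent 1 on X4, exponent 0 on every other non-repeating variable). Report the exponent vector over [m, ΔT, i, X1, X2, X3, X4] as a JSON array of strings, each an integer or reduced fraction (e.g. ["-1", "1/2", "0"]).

["0", "1", "-1", "0", "0", "0", "1"]

Write exponents as rows Θ,I,M / cols m,ΔT,i,X1,X2,X3,X4:
  Θ: [ 0  1  0 -1  3  2 -1]
  I: [ 0  0  1  1  2  2  1]
  M: [ 1  0  0  1 -3  1  0]
Echelon form has 3 nonzero rows (pivots: m,ΔT,i)
Pivot set = {m,ΔT,i}, free = {X1,X2,X3,X4}
RREF:
  r0: [   1    0    0    1   -3    1    0]
  r1: [   0    1    0   -1    3    2   -1]
  r2: [   0    0    1    1    2    2    1]
Fix exponent of X4 at 1, X1 at 0, X2 at 0, X3 at 0; solve each RREF row for its pivot's exponent:
  r0: exp(m) + (0)·1 = 0 ⇒ exp(m) = 0
  r1: exp(ΔT) + (-1)·1 = 0 ⇒ exp(ΔT) = 1
  r2: exp(i) + (1)·1 = 0 ⇒ exp(i) = -1
Π_4 = ΔT · i^-1 · X4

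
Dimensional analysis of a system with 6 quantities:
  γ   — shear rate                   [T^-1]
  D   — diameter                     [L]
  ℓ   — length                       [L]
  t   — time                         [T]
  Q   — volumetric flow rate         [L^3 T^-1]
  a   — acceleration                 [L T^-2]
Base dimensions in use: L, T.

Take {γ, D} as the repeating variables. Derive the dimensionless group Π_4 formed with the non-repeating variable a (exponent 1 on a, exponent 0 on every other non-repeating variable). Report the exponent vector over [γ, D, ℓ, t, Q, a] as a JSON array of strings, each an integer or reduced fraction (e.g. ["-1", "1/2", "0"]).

Exponent matrix [L,T] × [γ,D,ℓ,t,Q,a]:
  L: [ 0  1  1  0  3  1]
  T: [-1  0  0  1 -1 -2]
RREF → pivots at {γ,D} ⇒ r = 2
Repeat: γ,D; free: ℓ,t,Q,a
RREF:
  r0: [   1    0    0   -1    1    2]
  r1: [   0    1    1    0    3    1]
Fix exponent of a at 1, ℓ at 0, t at 0, Q at 0; solve each RREF row for its pivot's exponent:
  r0: exp(γ) + (2)·1 = 0 ⇒ exp(γ) = -2
  r1: exp(D) + (1)·1 = 0 ⇒ exp(D) = -1
Π_4 = γ^-2 · D^-1 · a

["-2", "-1", "0", "0", "0", "1"]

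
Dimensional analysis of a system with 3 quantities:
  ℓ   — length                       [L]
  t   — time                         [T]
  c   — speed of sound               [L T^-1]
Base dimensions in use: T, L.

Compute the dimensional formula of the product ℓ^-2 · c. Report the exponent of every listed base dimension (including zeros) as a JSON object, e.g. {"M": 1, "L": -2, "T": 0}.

{"T": -1, "L": -1}

Exponent matrix [T,L] × [ℓ,t,c]:
  T: [ 0  1 -1]
  L: [ 1  0  1]
  [T]: (-2)·0+(1)·-1 = -1
  [L]: (-2)·1+(1)·1 = -1
⇒ T^-1 L^-1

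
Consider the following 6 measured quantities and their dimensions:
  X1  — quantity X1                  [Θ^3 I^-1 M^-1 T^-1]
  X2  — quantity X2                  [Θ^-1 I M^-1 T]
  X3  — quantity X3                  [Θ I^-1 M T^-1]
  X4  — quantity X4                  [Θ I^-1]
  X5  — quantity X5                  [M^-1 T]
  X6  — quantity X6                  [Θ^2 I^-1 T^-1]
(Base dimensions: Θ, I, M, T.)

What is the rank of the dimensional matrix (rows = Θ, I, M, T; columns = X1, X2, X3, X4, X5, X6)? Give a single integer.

3

Write exponents as rows Θ,I,M,T / cols X1,X2,X3,X4,X5,X6:
  Θ: [ 3 -1  1  1  0  2]
  I: [-1  1 -1 -1  0 -1]
  M: [-1 -1  1  0 -1  0]
  T: [-1  1 -1  0  1 -1]
RREF → pivots at {X1,X2,X4} ⇒ r = 3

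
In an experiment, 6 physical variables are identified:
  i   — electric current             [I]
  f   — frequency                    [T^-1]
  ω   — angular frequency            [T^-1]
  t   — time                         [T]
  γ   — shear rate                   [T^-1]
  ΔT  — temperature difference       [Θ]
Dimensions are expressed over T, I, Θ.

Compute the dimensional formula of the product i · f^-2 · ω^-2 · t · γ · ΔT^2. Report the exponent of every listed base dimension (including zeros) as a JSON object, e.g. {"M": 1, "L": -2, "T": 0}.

{"T": 4, "I": 1, "Θ": 2}

Exponent matrix [T,I,Θ] × [i,f,ω,t,γ,ΔT]:
  T: [ 0 -1 -1  1 -1  0]
  I: [ 1  0  0  0  0  0]
  Θ: [ 0  0  0  0  0  1]
  [T]: (1)·0+(-2)·-1+(-2)·-1+(1)·1+(1)·-1+(2)·0 = 4
  [I]: (1)·1+(-2)·0+(-2)·0+(1)·0+(1)·0+(2)·0 = 1
  [Θ]: (1)·0+(-2)·0+(-2)·0+(1)·0+(1)·0+(2)·1 = 2
⇒ T^4 I Θ^2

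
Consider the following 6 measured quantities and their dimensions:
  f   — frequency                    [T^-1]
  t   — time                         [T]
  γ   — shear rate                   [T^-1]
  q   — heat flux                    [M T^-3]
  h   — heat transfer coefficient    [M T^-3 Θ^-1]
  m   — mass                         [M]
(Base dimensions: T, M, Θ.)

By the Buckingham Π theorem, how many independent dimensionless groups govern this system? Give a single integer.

3

Dimensional matrix (T×M×Θ by f×t×γ×q×h×m):
  T: [-1  1 -1 -3 -3  0]
  M: [ 0  0  0  1  1  1]
  Θ: [ 0  0  0  0 -1  0]
RREF → pivots at {f,q,h} ⇒ r = 3
Π count = n − r = 6 − 3 = 3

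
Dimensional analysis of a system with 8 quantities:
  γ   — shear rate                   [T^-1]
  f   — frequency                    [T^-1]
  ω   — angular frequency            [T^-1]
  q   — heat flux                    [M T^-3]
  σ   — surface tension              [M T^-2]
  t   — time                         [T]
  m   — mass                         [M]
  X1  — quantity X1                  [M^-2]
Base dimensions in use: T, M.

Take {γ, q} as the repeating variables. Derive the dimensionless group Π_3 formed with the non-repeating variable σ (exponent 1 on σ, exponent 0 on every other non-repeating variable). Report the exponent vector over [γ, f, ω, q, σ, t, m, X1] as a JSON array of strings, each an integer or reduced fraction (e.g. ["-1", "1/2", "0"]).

["1", "0", "0", "-1", "1", "0", "0", "0"]

Write exponents as rows T,M / cols γ,f,ω,q,σ,t,m,X1:
  T: [-1 -1 -1 -3 -2  1  0  0]
  M: [ 0  0  0  1  1  0  1 -2]
Echelon form has 2 nonzero rows (pivots: γ,q)
Pivot set = {γ,q}, free = {f,ω,σ,t,m,X1}
RREF:
  r0: [   1    1    1    0   -1   -1   -3    6]
  r1: [   0    0    0    1    1    0    1   -2]
Fix exponent of σ at 1, f at 0, ω at 0, t at 0, m at 0, X1 at 0; solve each RREF row for its pivot's exponent:
  r0: exp(γ) + (-1)·1 = 0 ⇒ exp(γ) = 1
  r1: exp(q) + (1)·1 = 0 ⇒ exp(q) = -1
Π_3 = γ · q^-1 · σ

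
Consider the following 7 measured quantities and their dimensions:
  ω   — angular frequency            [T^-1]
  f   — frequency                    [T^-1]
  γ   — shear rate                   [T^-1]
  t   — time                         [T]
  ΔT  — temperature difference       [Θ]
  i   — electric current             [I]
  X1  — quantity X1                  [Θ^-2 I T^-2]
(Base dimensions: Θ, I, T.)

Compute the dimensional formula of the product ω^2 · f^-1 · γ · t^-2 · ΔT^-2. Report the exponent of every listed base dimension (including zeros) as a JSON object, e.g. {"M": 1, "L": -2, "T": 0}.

Exponent matrix [Θ,I,T] × [ω,f,γ,t,ΔT,i,X1]:
  Θ: [ 0  0  0  0  1  0 -2]
  I: [ 0  0  0  0  0  1  1]
  T: [-1 -1 -1  1  0  0 -2]
  [Θ]: (2)·0+(-1)·0+(1)·0+(-2)·0+(-2)·1 = -2
  [I]: (2)·0+(-1)·0+(1)·0+(-2)·0+(-2)·0 = 0
  [T]: (2)·-1+(-1)·-1+(1)·-1+(-2)·1+(-2)·0 = -4
⇒ Θ^-2 T^-4

{"Θ": -2, "I": 0, "T": -4}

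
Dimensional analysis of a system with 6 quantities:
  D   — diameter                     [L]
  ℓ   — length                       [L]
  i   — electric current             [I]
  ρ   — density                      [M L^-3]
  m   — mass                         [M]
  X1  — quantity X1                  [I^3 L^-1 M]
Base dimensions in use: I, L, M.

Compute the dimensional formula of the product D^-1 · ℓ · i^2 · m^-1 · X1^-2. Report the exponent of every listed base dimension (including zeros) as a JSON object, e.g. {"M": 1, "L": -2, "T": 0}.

{"I": -4, "L": 2, "M": -3}

Exponent matrix [I,L,M] × [D,ℓ,i,ρ,m,X1]:
  I: [ 0  0  1  0  0  3]
  L: [ 1  1  0 -3  0 -1]
  M: [ 0  0  0  1  1  1]
  [I]: (-1)·0+(1)·0+(2)·1+(-1)·0+(-2)·3 = -4
  [L]: (-1)·1+(1)·1+(2)·0+(-1)·0+(-2)·-1 = 2
  [M]: (-1)·0+(1)·0+(2)·0+(-1)·1+(-2)·1 = -3
⇒ I^-4 L^2 M^-3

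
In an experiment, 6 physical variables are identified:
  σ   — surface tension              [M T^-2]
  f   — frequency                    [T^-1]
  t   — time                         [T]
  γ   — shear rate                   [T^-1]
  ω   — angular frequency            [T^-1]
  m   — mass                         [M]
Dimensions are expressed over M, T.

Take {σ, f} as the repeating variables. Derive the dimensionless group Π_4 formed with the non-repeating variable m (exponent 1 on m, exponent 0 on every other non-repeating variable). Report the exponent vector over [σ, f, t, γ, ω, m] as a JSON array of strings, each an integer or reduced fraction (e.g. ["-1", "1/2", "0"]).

Exponent matrix [M,T] × [σ,f,t,γ,ω,m]:
  M: [ 1  0  0  0  0  1]
  T: [-2 -1  1 -1 -1  0]
RREF → pivots at {σ,f} ⇒ r = 2
Pivot set = {σ,f}, free = {t,γ,ω,m}
RREF:
  r0: [   1    0    0    0    0    1]
  r1: [   0    1   -1    1    1   -2]
Fix exponent of m at 1, t at 0, γ at 0, ω at 0; solve each RREF row for its pivot's exponent:
  r0: exp(σ) + (1)·1 = 0 ⇒ exp(σ) = -1
  r1: exp(f) + (-2)·1 = 0 ⇒ exp(f) = 2
Π_4 = σ^-1 · f^2 · m

["-1", "2", "0", "0", "0", "1"]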